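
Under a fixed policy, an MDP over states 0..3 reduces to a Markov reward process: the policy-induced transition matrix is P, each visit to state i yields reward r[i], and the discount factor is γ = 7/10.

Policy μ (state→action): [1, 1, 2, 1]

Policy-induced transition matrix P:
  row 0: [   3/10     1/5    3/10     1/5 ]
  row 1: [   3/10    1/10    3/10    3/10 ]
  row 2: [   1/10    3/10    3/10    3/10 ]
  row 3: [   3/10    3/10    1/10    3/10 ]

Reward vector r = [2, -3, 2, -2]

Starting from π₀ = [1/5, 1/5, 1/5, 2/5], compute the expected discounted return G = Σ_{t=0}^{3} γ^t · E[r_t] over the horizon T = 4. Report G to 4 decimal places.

t=0: π = [0.2000, 0.2000, 0.2000, 0.4000], E[r] = -0.6000, γ^t·E[r] = -0.600000, running G = -0.600000
t=1: π = [0.2600, 0.2400, 0.2200, 0.2800], E[r] = -0.3200, γ^t·E[r] = -0.224000, running G = -0.824000
t=2: π = [0.2560, 0.2260, 0.2440, 0.2740], E[r] = -0.2260, γ^t·E[r] = -0.110740, running G = -0.934740
t=3: π = [0.2512, 0.2292, 0.2452, 0.2744], E[r] = -0.2436, γ^t·E[r] = -0.083555, running G = -1.018295

G = -1.0183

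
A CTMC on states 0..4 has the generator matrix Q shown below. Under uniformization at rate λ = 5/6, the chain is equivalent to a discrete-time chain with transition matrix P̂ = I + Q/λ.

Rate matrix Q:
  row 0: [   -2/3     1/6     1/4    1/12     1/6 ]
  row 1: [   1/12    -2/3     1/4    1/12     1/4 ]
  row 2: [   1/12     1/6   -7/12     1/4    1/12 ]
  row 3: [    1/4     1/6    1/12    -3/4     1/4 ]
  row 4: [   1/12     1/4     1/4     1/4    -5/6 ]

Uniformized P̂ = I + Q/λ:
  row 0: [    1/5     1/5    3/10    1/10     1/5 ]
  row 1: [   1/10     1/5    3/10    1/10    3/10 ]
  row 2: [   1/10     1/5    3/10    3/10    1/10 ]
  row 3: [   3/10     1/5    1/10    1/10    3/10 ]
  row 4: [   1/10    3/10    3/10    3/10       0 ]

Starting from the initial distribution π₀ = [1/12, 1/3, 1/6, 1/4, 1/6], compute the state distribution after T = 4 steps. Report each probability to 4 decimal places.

t=0: π = [0.0833, 0.3333, 0.1667, 0.2500, 0.1667]
t=1: π = [0.1583, 0.2167, 0.2500, 0.1667, 0.2083]
t=2: π = [0.1492, 0.2208, 0.2667, 0.1917, 0.1717]
t=3: π = [0.1533, 0.2172, 0.2617, 0.1877, 0.1803]
t=4: π = [0.1529, 0.2180, 0.2625, 0.1884, 0.1783]

π = [0.1529, 0.2180, 0.2625, 0.1884, 0.1783]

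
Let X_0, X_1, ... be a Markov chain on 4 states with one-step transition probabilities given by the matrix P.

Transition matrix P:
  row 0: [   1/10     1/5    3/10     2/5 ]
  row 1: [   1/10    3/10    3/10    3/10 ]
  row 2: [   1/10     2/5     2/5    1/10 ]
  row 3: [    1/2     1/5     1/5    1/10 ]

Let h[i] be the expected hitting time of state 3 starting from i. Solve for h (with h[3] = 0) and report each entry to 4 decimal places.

First-step conditioning: h[3] = 0; for i ≠ 3, h[i] = 1 + Σ_k P[i][k]·h[k].
  h[0] = 1 + 1/10·h[0] + 1/5·h[1] + 3/10·h[2]
  h[1] = 1 + 1/10·h[0] + 3/10·h[1] + 3/10·h[2]
  h[2] = 1 + 1/10·h[0] + 2/5·h[1] + 2/5·h[2]
Solving the 3×3 linear system over states ≠ 3 gives exactly h = [270/73, 300/73, 1100/219, 0] (h[3] = 0 is the target).

h = [3.6986, 4.1096, 5.0228, 0.0000]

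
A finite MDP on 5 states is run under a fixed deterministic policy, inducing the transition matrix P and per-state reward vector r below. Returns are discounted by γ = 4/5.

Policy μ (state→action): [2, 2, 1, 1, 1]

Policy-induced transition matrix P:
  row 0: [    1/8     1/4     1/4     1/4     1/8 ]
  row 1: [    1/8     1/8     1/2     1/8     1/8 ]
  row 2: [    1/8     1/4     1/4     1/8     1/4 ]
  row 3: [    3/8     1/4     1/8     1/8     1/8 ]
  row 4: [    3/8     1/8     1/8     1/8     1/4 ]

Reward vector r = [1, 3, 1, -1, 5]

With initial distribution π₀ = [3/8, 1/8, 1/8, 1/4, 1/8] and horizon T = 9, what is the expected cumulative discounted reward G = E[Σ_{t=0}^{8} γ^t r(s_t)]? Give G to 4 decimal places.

G = 7.2174

t=0: π = [0.3750, 0.1250, 0.1250, 0.2500, 0.1250], E[r] = 1.2500, γ^t·E[r] = 1.250000, running G = 1.250000
t=1: π = [0.2188, 0.2188, 0.2344, 0.1719, 0.1563], E[r] = 1.7188, γ^t·E[r] = 1.375000, running G = 2.625000
t=2: π = [0.2070, 0.2031, 0.2637, 0.1523, 0.1738], E[r] = 1.7969, γ^t·E[r] = 1.150000, running G = 3.775000
t=3: π = [0.2065, 0.2029, 0.2600, 0.1509, 0.1797], E[r] = 1.8228, γ^t·E[r] = 0.933250, running G = 4.708250
t=4: π = [0.2076, 0.2022, 0.2594, 0.1508, 0.1800], E[r] = 1.8226, γ^t·E[r] = 0.746525, running G = 5.454775
t=5: π = [0.2077, 0.2022, 0.2592, 0.1510, 0.1799], E[r] = 1.8222, γ^t·E[r] = 0.597110, running G = 6.051885
t=6: π = [0.2077, 0.2022, 0.2592, 0.1510, 0.1799], E[r] = 1.8221, γ^t·E[r] = 0.477652, running G = 6.529537
t=7: π = [0.2077, 0.2022, 0.2592, 0.1510, 0.1799], E[r] = 1.8221, γ^t·E[r] = 0.382119, running G = 6.911656
t=8: π = [0.2077, 0.2022, 0.2592, 0.1510, 0.1799], E[r] = 1.8221, γ^t·E[r] = 0.305695, running G = 7.217351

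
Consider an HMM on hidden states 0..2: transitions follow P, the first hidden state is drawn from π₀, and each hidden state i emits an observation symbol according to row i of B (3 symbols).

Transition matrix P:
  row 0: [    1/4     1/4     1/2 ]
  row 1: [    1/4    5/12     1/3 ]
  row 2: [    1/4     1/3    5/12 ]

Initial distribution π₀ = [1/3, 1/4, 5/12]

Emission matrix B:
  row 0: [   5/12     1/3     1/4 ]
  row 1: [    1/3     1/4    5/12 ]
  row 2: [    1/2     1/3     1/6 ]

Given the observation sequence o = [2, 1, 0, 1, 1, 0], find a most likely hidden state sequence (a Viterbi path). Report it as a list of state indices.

t=0: δ = [8.333e-02, 1.042e-01, 6.944e-02]  (obs o_0=2)
t=1: δ = [8.681e-03, 1.085e-02, 1.389e-02]  ψ = [1, 1, 0]  (obs o_1=1)
t=2: δ = [1.447e-03, 1.543e-03, 2.894e-03]  ψ = [2, 2, 2]  (obs o_2=0)
t=3: δ = [2.411e-04, 2.411e-04, 4.019e-04]  ψ = [2, 2, 2]  (obs o_3=1)
t=4: δ = [3.349e-05, 3.349e-05, 5.582e-05]  ψ = [2, 2, 2]  (obs o_4=1)
t=5: δ = [5.814e-06, 6.202e-06, 1.163e-05]  ψ = [2, 2, 2]  (obs o_5=0)
backtrack: best end state = 2; path = [0, 2, 2, 2, 2, 2]

path = [0, 2, 2, 2, 2, 2]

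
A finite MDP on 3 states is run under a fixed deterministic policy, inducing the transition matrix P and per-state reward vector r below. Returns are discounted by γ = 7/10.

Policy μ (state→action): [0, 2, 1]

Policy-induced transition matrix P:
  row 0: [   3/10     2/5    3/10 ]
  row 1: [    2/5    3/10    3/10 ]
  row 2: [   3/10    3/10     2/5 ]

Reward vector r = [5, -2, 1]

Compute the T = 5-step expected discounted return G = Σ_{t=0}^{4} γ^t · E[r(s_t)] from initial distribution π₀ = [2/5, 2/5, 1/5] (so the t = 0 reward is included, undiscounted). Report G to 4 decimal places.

t=0: π = [0.4000, 0.4000, 0.2000], E[r] = 1.4000, γ^t·E[r] = 1.400000, running G = 1.400000
t=1: π = [0.3400, 0.3400, 0.3200], E[r] = 1.3400, γ^t·E[r] = 0.938000, running G = 2.338000
t=2: π = [0.3340, 0.3340, 0.3320], E[r] = 1.3340, γ^t·E[r] = 0.653660, running G = 2.991660
t=3: π = [0.3334, 0.3334, 0.3332], E[r] = 1.3334, γ^t·E[r] = 0.457356, running G = 3.449016
t=4: π = [0.3333, 0.3333, 0.3333], E[r] = 1.3333, γ^t·E[r] = 0.320135, running G = 3.769151

G = 3.7692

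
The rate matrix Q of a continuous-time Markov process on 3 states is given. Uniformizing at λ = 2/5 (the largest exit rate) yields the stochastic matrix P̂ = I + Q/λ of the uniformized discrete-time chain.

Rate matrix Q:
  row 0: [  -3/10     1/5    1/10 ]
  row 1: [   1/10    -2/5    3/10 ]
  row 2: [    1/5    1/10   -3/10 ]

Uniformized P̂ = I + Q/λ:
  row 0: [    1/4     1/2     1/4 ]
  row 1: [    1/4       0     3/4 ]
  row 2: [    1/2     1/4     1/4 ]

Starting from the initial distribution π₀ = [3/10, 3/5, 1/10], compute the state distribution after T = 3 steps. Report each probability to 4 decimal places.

t=0: π = [0.3000, 0.6000, 0.1000]
t=1: π = [0.2750, 0.1750, 0.5500]
t=2: π = [0.3875, 0.2750, 0.3375]
t=3: π = [0.3344, 0.2781, 0.3875]

π = [0.3344, 0.2781, 0.3875]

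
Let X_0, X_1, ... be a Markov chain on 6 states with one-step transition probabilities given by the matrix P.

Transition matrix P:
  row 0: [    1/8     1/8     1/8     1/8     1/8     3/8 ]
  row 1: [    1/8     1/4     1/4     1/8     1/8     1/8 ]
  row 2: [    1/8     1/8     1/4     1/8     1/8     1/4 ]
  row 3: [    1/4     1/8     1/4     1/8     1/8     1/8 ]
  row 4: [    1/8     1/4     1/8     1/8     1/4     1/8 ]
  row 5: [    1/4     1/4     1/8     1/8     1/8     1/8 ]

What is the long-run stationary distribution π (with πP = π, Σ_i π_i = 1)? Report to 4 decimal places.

π = [0.1643, 0.1903, 0.1879, 0.1250, 0.1429, 0.1896]

Balance equations π_j = Σ_i π_i·P[i][j]:
  π_0 = 1/8·π_0 + 1/8·π_1 + 1/8·π_2 + 1/4·π_3 + 1/8·π_4 + 1/4·π_5
  π_1 = 1/8·π_0 + 1/4·π_1 + 1/8·π_2 + 1/8·π_3 + 1/4·π_4 + 1/4·π_5
  π_2 = 1/8·π_0 + 1/4·π_1 + 1/4·π_2 + 1/4·π_3 + 1/8·π_4 + 1/8·π_5
  π_3 = 1/8·π_0 + 1/8·π_1 + 1/8·π_2 + 1/8·π_3 + 1/8·π_4 + 1/8·π_5
  π_4 = 1/8·π_0 + 1/8·π_1 + 1/8·π_2 + 1/8·π_3 + 1/4·π_4 + 1/8·π_5
  normalize: π_0 + π_1 + π_2 + π_3 + π_4 + π_5 = 1
Solving the linear system gives exactly π = [4647/28280, 769/4040, 2657/14140, 1/8, 1/7, 5361/28280].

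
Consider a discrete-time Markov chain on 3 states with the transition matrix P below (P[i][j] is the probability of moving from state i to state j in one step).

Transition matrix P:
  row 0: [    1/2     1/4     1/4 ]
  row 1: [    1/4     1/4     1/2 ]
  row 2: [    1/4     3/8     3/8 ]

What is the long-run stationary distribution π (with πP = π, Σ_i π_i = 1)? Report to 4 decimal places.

π = [0.3333, 0.2963, 0.3704]

Balance equations π_j = Σ_i π_i·P[i][j]:
  π_0 = 1/2·π_0 + 1/4·π_1 + 1/4·π_2
  π_1 = 1/4·π_0 + 1/4·π_1 + 3/8·π_2
  normalize: π_0 + π_1 + π_2 = 1
Solving the linear system gives exactly π = [1/3, 8/27, 10/27].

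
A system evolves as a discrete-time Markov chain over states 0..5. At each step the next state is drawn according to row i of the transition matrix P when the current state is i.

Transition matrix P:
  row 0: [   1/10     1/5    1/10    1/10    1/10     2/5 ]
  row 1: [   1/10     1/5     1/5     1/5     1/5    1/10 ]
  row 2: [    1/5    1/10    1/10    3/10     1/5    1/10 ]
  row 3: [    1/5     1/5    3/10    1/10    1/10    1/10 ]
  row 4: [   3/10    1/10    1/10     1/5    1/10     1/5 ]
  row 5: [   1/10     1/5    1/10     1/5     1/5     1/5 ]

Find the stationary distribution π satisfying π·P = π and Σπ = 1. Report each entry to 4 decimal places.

π = [0.1635, 0.1696, 0.1531, 0.1809, 0.1505, 0.1823]

Balance equations π_j = Σ_i π_i·P[i][j]:
  π_0 = 1/10·π_0 + 1/10·π_1 + 1/5·π_2 + 1/5·π_3 + 3/10·π_4 + 1/10·π_5
  π_1 = 1/5·π_0 + 1/5·π_1 + 1/10·π_2 + 1/5·π_3 + 1/10·π_4 + 1/5·π_5
  π_2 = 1/10·π_0 + 1/5·π_1 + 1/10·π_2 + 3/10·π_3 + 1/10·π_4 + 1/10·π_5
  π_3 = 1/10·π_0 + 1/5·π_1 + 3/10·π_2 + 1/10·π_3 + 1/5·π_4 + 1/5·π_5
  π_4 = 1/10·π_0 + 1/5·π_1 + 1/5·π_2 + 1/10·π_3 + 1/10·π_4 + 1/5·π_5
  normalize: π_0 + π_1 + π_2 + π_3 + π_4 + π_5 = 1
Solving the linear system gives exactly π = [112/685, 581/3425, 1049/6850, 1239/6850, 1031/6850, 1249/6850].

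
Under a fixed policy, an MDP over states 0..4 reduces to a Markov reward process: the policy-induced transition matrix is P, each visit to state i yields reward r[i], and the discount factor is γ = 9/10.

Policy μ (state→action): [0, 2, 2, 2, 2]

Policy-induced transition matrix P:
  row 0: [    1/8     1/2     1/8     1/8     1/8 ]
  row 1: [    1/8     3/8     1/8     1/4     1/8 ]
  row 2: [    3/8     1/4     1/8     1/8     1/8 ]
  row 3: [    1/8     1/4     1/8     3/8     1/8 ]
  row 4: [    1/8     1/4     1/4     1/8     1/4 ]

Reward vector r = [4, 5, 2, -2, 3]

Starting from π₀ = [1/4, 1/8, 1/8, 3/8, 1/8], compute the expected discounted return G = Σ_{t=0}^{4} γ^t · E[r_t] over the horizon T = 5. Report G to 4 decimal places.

G = 9.3784

t=0: π = [0.2500, 0.1250, 0.1250, 0.3750, 0.1250], E[r] = 1.5000, γ^t·E[r] = 1.500000, running G = 1.500000
t=1: π = [0.1563, 0.3281, 0.1406, 0.2344, 0.1406], E[r] = 2.5000, γ^t·E[r] = 2.250000, running G = 3.750000
t=2: π = [0.1602, 0.3301, 0.1426, 0.2246, 0.1426], E[r] = 2.5547, γ^t·E[r] = 2.069297, running G = 5.819297
t=3: π = [0.1606, 0.3313, 0.1428, 0.2224, 0.1428], E[r] = 2.5684, γ^t·E[r] = 1.872334, running G = 7.691631
t=4: π = [0.1607, 0.3316, 0.1429, 0.2220, 0.1429], E[r] = 2.5709, γ^t·E[r] = 1.686782, running G = 9.378413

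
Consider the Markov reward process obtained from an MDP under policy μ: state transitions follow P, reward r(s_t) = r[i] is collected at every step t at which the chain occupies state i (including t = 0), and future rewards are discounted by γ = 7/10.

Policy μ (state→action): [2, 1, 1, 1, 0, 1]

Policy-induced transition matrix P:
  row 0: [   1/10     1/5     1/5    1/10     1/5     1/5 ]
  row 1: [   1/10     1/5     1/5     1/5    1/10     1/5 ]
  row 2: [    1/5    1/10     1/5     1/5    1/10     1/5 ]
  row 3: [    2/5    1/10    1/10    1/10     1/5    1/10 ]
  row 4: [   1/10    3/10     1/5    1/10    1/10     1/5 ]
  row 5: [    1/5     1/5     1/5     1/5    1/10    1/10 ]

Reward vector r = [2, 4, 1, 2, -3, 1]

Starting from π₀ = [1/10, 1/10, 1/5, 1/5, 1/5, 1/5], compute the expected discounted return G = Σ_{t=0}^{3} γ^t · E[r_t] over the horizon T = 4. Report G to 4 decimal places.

G = 2.8713

t=0: π = [0.1000, 0.1000, 0.2000, 0.2000, 0.2000, 0.2000], E[r] = 0.8000, γ^t·E[r] = 0.800000, running G = 0.800000
t=1: π = [0.2000, 0.1800, 0.1800, 0.1500, 0.1300, 0.1600], E[r] = 1.3700, γ^t·E[r] = 0.959000, running G = 1.759000
t=2: π = [0.1790, 0.1800, 0.1850, 0.1520, 0.1350, 0.1690], E[r] = 1.3310, γ^t·E[r] = 0.652190, running G = 2.411190
t=3: π = [0.1810, 0.1798, 0.1848, 0.1534, 0.1331, 0.1679], E[r] = 1.3414, γ^t·E[r] = 0.460100, running G = 2.871290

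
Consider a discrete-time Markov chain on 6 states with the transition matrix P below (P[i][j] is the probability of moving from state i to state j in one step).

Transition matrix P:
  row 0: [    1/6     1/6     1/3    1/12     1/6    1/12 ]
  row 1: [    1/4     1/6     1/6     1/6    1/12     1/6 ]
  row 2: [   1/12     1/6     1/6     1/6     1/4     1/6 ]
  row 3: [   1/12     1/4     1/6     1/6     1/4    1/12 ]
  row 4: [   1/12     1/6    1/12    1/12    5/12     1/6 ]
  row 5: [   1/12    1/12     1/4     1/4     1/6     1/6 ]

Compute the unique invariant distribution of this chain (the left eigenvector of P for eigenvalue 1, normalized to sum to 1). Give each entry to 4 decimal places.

Balance equations π_j = Σ_i π_i·P[i][j]:
  π_0 = 1/6·π_0 + 1/4·π_1 + 1/12·π_2 + 1/12·π_3 + 1/12·π_4 + 1/12·π_5
  π_1 = 1/6·π_0 + 1/6·π_1 + 1/6·π_2 + 1/4·π_3 + 1/6·π_4 + 1/12·π_5
  π_2 = 1/3·π_0 + 1/6·π_1 + 1/6·π_2 + 1/6·π_3 + 1/12·π_4 + 1/4·π_5
  π_3 = 1/12·π_0 + 1/6·π_1 + 1/6·π_2 + 1/6·π_3 + 1/12·π_4 + 1/4·π_5
  π_4 = 1/6·π_0 + 1/12·π_1 + 1/4·π_2 + 1/4·π_3 + 5/12·π_4 + 1/6·π_5
  normalize: π_0 + π_1 + π_2 + π_3 + π_4 + π_5 = 1
Solving the linear system gives exactly π = [3866/31877, 10649/63754, 11405/63754, 4736/31877, 7652/31877, 4596/31877].

π = [0.1213, 0.1670, 0.1789, 0.1486, 0.2400, 0.1442]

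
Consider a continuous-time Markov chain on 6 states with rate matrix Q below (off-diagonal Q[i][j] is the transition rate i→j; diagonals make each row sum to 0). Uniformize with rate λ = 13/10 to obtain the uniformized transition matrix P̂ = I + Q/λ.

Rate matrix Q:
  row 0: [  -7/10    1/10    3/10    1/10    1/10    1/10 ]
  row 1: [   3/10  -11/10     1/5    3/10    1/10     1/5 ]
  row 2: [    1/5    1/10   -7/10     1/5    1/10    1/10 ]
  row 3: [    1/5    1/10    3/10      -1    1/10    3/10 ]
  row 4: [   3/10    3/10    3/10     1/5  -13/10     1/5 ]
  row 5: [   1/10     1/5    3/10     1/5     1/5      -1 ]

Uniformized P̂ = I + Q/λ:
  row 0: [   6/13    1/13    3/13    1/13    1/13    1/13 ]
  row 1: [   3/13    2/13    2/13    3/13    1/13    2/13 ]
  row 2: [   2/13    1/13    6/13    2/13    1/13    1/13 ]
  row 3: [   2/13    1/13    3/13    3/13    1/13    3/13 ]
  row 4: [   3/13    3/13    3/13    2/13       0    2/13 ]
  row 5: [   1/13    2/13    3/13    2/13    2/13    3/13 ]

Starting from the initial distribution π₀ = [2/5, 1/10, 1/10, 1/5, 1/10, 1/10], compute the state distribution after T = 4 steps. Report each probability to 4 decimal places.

π = [0.2298, 0.1081, 0.2887, 0.1561, 0.0811, 0.1362]

t=0: π = [0.4000, 0.1000, 0.1000, 0.2000, 0.1000, 0.1000]
t=1: π = [0.2846, 0.1077, 0.2462, 0.1462, 0.0769, 0.1385]
t=2: π = [0.2450, 0.1077, 0.2793, 0.1515, 0.0817, 0.1349]
t=3: π = [0.2334, 0.1081, 0.2869, 0.1549, 0.0810, 0.1355]
t=4: π = [0.2298, 0.1081, 0.2887, 0.1561, 0.0811, 0.1362]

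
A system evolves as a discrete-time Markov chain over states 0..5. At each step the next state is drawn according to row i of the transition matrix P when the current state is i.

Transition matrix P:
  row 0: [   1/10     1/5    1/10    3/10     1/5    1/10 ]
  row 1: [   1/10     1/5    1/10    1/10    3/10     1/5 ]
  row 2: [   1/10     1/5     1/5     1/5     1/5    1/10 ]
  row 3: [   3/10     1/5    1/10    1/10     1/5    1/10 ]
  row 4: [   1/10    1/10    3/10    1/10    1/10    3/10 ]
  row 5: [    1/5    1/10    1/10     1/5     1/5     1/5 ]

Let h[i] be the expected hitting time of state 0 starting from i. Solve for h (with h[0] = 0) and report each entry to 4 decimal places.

First-step conditioning: h[0] = 0; for i ≠ 0, h[i] = 1 + Σ_k P[i][k]·h[k].
  h[1] = 1 + 1/5·h[1] + 1/10·h[2] + 1/10·h[3] + 3/10·h[4] + 1/5·h[5]
  h[2] = 1 + 1/5·h[1] + 1/5·h[2] + 1/5·h[3] + 1/5·h[4] + 1/10·h[5]
  h[3] = 1 + 1/5·h[1] + 1/10·h[2] + 1/10·h[3] + 1/5·h[4] + 1/10·h[5]
  h[4] = 1 + 1/10·h[1] + 3/10·h[2] + 1/10·h[3] + 1/10·h[4] + 3/10·h[5]
  h[5] = 1 + 1/10·h[1] + 1/10·h[2] + 1/5·h[3] + 1/5·h[4] + 1/5·h[5]
Solving the 5×5 linear system over states ≠ 0 gives exactly h = [0, 37350/5459, 111320/16377, 30360/5459, 110830/16377, 98870/16377] (h[0] = 0 is the target).

h = [0.0000, 6.8419, 6.7973, 5.5615, 6.7674, 6.0371]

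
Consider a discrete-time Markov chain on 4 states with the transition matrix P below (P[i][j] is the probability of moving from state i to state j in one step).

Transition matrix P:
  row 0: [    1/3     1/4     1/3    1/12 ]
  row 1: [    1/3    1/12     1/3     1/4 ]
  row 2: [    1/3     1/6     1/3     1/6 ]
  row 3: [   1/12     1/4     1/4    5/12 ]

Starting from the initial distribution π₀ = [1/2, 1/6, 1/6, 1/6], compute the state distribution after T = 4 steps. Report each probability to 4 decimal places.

t=0: π = [0.5000, 0.1667, 0.1667, 0.1667]
t=1: π = [0.2917, 0.2083, 0.3194, 0.1806]
t=2: π = [0.2882, 0.1887, 0.3183, 0.2049]
t=3: π = [0.2821, 0.1920, 0.3163, 0.2096]
t=4: π = [0.2809, 0.1916, 0.3159, 0.2116]

π = [0.2809, 0.1916, 0.3159, 0.2116]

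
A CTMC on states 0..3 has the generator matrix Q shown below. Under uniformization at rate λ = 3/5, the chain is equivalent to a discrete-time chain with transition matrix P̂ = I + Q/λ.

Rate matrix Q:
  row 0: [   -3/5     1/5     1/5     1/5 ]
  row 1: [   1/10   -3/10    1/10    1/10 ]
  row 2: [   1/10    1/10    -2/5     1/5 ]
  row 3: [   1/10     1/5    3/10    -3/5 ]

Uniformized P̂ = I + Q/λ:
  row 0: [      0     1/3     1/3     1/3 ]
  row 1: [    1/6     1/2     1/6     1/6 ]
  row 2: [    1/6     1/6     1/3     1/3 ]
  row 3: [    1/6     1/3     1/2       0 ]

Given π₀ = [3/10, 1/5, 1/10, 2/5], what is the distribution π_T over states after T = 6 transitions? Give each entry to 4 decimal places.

t=0: π = [0.3000, 0.2000, 0.1000, 0.4000]
t=1: π = [0.1167, 0.3500, 0.3667, 0.1667]
t=2: π = [0.1472, 0.3306, 0.3028, 0.2194]
t=3: π = [0.1421, 0.3380, 0.3148, 0.2051]
t=4: π = [0.1430, 0.3372, 0.3112, 0.2086]
t=5: π = [0.1428, 0.3377, 0.3119, 0.2076]
t=6: π = [0.1429, 0.3376, 0.3117, 0.2079]

π = [0.1429, 0.3376, 0.3117, 0.2079]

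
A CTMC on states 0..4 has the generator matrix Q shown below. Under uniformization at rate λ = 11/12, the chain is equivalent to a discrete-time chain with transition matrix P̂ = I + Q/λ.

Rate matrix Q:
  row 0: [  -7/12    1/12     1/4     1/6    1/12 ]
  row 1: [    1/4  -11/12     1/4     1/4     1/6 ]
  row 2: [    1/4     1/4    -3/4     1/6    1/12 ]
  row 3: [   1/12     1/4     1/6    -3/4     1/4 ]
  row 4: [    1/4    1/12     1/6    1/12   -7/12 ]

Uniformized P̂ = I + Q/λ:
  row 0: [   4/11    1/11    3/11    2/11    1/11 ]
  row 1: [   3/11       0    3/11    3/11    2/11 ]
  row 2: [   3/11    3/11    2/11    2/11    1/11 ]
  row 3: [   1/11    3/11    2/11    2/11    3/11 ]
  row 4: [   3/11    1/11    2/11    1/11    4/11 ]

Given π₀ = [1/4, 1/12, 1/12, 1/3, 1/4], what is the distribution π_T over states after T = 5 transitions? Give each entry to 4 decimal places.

t=0: π = [0.2500, 0.0833, 0.0833, 0.3333, 0.2500]
t=1: π = [0.2348, 0.1591, 0.2121, 0.1667, 0.2273]
t=2: π = [0.2638, 0.1453, 0.2176, 0.1756, 0.1977]
t=3: π = [0.2648, 0.1492, 0.2190, 0.1771, 0.1900]
t=4: π = [0.2646, 0.1494, 0.2195, 0.1781, 0.1885]
t=5: π = [0.2644, 0.1496, 0.2195, 0.1783, 0.1883]

π = [0.2644, 0.1496, 0.2195, 0.1783, 0.1883]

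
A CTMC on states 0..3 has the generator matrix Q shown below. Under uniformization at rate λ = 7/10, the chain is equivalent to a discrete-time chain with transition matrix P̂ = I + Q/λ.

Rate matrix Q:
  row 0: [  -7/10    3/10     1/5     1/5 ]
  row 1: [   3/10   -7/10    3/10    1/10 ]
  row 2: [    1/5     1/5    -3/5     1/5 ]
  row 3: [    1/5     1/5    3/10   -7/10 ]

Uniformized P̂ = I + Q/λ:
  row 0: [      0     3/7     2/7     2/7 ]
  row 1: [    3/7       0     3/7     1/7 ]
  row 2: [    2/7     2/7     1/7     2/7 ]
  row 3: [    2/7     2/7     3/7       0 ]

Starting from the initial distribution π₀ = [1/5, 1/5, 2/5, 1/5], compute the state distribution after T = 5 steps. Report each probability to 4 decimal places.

t=0: π = [0.2000, 0.2000, 0.4000, 0.2000]
t=1: π = [0.2571, 0.2571, 0.2857, 0.2000]
t=2: π = [0.2490, 0.2490, 0.3102, 0.1918]
t=3: π = [0.2501, 0.2501, 0.3044, 0.1953]
t=4: π = [0.2500, 0.2500, 0.3059, 0.1942]
t=5: π = [0.2500, 0.2500, 0.3055, 0.1945]

π = [0.2500, 0.2500, 0.3055, 0.1945]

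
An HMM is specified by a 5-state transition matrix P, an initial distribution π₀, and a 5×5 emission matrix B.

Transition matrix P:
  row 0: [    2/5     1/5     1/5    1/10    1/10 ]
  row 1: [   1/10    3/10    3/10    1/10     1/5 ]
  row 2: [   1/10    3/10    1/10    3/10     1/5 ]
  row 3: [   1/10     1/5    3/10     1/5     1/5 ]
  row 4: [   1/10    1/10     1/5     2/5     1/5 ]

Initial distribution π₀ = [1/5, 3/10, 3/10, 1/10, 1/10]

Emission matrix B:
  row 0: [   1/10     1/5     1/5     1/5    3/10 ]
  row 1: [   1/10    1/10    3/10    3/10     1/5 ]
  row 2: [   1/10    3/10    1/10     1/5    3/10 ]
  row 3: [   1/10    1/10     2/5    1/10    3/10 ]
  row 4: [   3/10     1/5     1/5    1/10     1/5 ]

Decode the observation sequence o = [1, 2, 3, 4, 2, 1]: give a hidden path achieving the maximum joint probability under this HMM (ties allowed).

t=0: δ = [4.000e-02, 3.000e-02, 9.000e-02, 1.000e-02, 2.000e-02]  (obs o_0=1)
t=1: δ = [3.200e-03, 8.100e-03, 9.000e-04, 1.080e-02, 3.600e-03]  ψ = [0, 2, 1, 2, 2]  (obs o_1=2)
t=2: δ = [2.560e-04, 7.290e-04, 6.480e-04, 2.160e-04, 2.160e-04]  ψ = [0, 1, 3, 3, 3]  (obs o_2=3)
t=3: δ = [3.072e-05, 4.374e-05, 6.561e-05, 5.832e-05, 2.916e-05]  ψ = [0, 1, 1, 2, 1]  (obs o_3=4)
t=4: δ = [2.458e-06, 5.905e-06, 1.750e-06, 7.873e-06, 2.624e-06]  ψ = [0, 2, 3, 2, 2]  (obs o_4=2)
t=5: δ = [1.966e-07, 1.771e-07, 7.086e-07, 1.575e-07, 3.149e-07]  ψ = [0, 1, 3, 3, 3]  (obs o_5=1)
backtrack: best end state = 2; path = [2, 1, 1, 2, 3, 2]

path = [2, 1, 1, 2, 3, 2]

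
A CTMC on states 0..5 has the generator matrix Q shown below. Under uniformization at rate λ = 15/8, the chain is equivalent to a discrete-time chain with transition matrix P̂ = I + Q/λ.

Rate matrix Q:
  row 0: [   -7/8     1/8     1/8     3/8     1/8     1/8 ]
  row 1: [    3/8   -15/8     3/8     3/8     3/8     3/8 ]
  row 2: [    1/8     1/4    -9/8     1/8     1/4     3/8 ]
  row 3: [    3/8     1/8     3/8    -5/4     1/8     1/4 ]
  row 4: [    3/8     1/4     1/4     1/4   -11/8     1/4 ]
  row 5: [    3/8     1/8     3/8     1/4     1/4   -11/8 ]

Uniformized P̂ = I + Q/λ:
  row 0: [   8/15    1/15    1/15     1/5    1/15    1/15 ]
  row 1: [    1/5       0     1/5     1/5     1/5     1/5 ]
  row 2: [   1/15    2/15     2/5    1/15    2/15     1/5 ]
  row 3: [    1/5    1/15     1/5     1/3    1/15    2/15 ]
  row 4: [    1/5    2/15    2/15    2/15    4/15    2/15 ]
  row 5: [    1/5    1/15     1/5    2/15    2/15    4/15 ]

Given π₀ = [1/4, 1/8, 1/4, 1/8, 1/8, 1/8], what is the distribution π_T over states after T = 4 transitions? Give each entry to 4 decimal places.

π = [0.2599, 0.0828, 0.1965, 0.1785, 0.1268, 0.1556]

t=0: π = [0.2500, 0.1250, 0.2500, 0.1250, 0.1250, 0.1250]
t=1: π = [0.2500, 0.0833, 0.2083, 0.1667, 0.1333, 0.1583]
t=2: π = [0.2556, 0.0839, 0.1994, 0.1750, 0.1289, 0.1572]
t=3: π = [0.2586, 0.0830, 0.1972, 0.1777, 0.1274, 0.1561]
t=4: π = [0.2599, 0.0828, 0.1965, 0.1785, 0.1268, 0.1556]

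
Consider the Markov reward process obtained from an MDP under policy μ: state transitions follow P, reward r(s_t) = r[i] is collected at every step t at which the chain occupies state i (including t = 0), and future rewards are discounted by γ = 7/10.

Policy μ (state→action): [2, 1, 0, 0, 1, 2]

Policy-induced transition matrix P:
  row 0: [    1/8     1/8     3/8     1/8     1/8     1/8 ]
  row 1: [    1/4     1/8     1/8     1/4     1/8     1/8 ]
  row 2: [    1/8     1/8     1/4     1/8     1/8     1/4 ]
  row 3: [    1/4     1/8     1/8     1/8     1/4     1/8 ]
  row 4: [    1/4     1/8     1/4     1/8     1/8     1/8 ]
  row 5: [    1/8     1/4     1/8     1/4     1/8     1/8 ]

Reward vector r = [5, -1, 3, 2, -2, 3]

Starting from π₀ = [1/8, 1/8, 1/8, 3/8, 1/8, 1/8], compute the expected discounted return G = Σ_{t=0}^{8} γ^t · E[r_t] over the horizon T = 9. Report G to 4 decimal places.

t=0: π = [0.1250, 0.1250, 0.1250, 0.3750, 0.1250, 0.1250], E[r] = 1.7500, γ^t·E[r] = 1.750000, running G = 1.750000
t=1: π = [0.2031, 0.1406, 0.1875, 0.1563, 0.1719, 0.1406], E[r] = 1.8281, γ^t·E[r] = 1.279688, running G = 3.029688
t=2: π = [0.1836, 0.1426, 0.2207, 0.1602, 0.1445, 0.1484], E[r] = 1.9141, γ^t·E[r] = 0.937891, running G = 3.967578
t=3: π = [0.1809, 0.1436, 0.2166, 0.1614, 0.1450, 0.1526], E[r] = 1.9011, γ^t·E[r] = 0.652085, running G = 4.619663
t=4: π = [0.1812, 0.1441, 0.2154, 0.1620, 0.1452, 0.1521], E[r] = 1.8983, γ^t·E[r] = 0.455786, running G = 5.075449
t=5: π = [0.1814, 0.1440, 0.2154, 0.1620, 0.1453, 0.1519], E[r] = 1.8985, γ^t·E[r] = 0.319081, running G = 5.394530
t=6: π = [0.1814, 0.1440, 0.2154, 0.1620, 0.1453, 0.1519], E[r] = 1.8986, γ^t·E[r] = 0.223369, running G = 5.617899
t=7: π = [0.1814, 0.1440, 0.2154, 0.1620, 0.1452, 0.1519], E[r] = 1.8986, γ^t·E[r] = 0.156359, running G = 5.774258
t=8: π = [0.1814, 0.1440, 0.2154, 0.1620, 0.1452, 0.1519], E[r] = 1.8986, γ^t·E[r] = 0.109451, running G = 5.883709

G = 5.8837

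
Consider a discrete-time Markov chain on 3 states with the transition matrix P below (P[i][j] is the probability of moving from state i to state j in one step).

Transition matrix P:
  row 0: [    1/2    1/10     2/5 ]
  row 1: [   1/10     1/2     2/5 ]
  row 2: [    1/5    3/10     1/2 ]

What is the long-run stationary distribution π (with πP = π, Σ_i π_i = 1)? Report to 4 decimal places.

π = [0.2407, 0.3148, 0.4444]

Balance equations π_j = Σ_i π_i·P[i][j]:
  π_0 = 1/2·π_0 + 1/10·π_1 + 1/5·π_2
  π_1 = 1/10·π_0 + 1/2·π_1 + 3/10·π_2
  normalize: π_0 + π_1 + π_2 = 1
Solving the linear system gives exactly π = [13/54, 17/54, 4/9].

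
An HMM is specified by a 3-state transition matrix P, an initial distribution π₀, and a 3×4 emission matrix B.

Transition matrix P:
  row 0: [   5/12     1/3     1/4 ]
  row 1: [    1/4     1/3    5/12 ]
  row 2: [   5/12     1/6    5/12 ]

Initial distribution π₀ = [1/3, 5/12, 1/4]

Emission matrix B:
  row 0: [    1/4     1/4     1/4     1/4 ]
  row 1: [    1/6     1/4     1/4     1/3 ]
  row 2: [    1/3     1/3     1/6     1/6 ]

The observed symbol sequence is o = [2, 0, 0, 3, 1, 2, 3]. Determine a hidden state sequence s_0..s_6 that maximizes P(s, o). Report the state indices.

t=0: δ = [8.333e-02, 1.042e-01, 4.167e-02]  (obs o_0=2)
t=1: δ = [8.681e-03, 5.787e-03, 1.447e-02]  ψ = [0, 1, 1]  (obs o_1=0)
t=2: δ = [1.507e-03, 4.823e-04, 2.009e-03]  ψ = [2, 0, 2]  (obs o_2=0)
t=3: δ = [2.093e-04, 1.674e-04, 1.395e-04]  ψ = [2, 0, 2]  (obs o_3=3)
t=4: δ = [2.180e-05, 1.744e-05, 2.326e-05]  ψ = [0, 0, 1]  (obs o_4=1)
t=5: δ = [2.423e-06, 1.817e-06, 1.615e-06]  ψ = [2, 0, 2]  (obs o_5=2)
t=6: δ = [2.524e-07, 2.692e-07, 1.262e-07]  ψ = [0, 0, 1]  (obs o_6=3)
backtrack: best end state = 1; path = [1, 2, 0, 1, 2, 0, 1]

path = [1, 2, 0, 1, 2, 0, 1]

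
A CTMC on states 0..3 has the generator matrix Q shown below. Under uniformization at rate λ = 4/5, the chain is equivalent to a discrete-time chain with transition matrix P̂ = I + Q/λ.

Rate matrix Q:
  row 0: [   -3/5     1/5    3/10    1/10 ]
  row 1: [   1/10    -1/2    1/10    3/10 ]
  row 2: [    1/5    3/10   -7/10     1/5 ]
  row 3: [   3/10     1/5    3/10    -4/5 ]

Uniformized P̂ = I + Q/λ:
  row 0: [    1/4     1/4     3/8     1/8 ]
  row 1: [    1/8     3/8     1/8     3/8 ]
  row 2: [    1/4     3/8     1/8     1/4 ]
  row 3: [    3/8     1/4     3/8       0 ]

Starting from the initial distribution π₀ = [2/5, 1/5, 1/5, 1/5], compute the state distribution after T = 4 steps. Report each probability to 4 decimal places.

t=0: π = [0.4000, 0.2000, 0.2000, 0.2000]
t=1: π = [0.2500, 0.3000, 0.2750, 0.1750]
t=2: π = [0.2344, 0.3219, 0.2313, 0.2125]
t=3: π = [0.2363, 0.3191, 0.2367, 0.2078]
t=4: π = [0.2361, 0.3195, 0.2360, 0.2084]

π = [0.2361, 0.3195, 0.2360, 0.2084]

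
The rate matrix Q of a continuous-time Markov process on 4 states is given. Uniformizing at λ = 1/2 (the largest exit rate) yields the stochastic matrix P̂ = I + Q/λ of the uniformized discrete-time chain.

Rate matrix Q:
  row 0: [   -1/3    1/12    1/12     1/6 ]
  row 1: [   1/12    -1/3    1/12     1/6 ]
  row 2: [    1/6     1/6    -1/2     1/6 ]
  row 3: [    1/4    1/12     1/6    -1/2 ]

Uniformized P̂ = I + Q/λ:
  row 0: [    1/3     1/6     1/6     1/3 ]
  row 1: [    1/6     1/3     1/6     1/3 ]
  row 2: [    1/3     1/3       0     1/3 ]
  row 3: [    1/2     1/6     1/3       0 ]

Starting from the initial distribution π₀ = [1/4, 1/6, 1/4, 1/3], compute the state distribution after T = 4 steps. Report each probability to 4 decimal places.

t=0: π = [0.2500, 0.1667, 0.2500, 0.3333]
t=1: π = [0.3611, 0.2361, 0.1806, 0.2222]
t=2: π = [0.3310, 0.2361, 0.1736, 0.2593]
t=3: π = [0.3372, 0.2350, 0.1809, 0.2469]
t=4: π = [0.3353, 0.2360, 0.1777, 0.2510]

π = [0.3353, 0.2360, 0.1777, 0.2510]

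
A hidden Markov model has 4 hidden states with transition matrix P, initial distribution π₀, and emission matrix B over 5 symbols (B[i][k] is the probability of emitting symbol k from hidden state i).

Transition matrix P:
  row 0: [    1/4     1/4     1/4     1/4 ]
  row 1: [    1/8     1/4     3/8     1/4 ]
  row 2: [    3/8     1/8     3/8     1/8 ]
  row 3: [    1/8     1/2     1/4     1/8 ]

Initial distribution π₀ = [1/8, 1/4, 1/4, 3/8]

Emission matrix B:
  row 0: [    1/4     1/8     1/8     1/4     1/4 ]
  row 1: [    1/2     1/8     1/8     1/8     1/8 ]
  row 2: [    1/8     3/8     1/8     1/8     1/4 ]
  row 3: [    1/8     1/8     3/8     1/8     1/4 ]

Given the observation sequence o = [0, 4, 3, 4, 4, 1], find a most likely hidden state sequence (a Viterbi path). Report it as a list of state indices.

path = [1, 2, 0, 2, 2, 2]

t=0: δ = [3.125e-02, 1.250e-01, 3.125e-02, 4.688e-02]  (obs o_0=0)
t=1: δ = [3.906e-03, 3.906e-03, 1.172e-02, 7.812e-03]  ψ = [1, 1, 1, 1]  (obs o_1=4)
t=2: δ = [1.099e-03, 4.883e-04, 5.493e-04, 1.831e-04]  ψ = [2, 3, 2, 2]  (obs o_2=3)
t=3: δ = [6.866e-05, 3.433e-05, 6.866e-05, 6.866e-05]  ψ = [0, 0, 0, 0]  (obs o_3=4)
t=4: δ = [6.437e-06, 4.292e-06, 6.437e-06, 4.292e-06]  ψ = [2, 3, 2, 0]  (obs o_4=4)
t=5: δ = [3.017e-07, 2.682e-07, 9.052e-07, 2.012e-07]  ψ = [2, 3, 2, 0]  (obs o_5=1)
backtrack: best end state = 2; path = [1, 2, 0, 2, 2, 2]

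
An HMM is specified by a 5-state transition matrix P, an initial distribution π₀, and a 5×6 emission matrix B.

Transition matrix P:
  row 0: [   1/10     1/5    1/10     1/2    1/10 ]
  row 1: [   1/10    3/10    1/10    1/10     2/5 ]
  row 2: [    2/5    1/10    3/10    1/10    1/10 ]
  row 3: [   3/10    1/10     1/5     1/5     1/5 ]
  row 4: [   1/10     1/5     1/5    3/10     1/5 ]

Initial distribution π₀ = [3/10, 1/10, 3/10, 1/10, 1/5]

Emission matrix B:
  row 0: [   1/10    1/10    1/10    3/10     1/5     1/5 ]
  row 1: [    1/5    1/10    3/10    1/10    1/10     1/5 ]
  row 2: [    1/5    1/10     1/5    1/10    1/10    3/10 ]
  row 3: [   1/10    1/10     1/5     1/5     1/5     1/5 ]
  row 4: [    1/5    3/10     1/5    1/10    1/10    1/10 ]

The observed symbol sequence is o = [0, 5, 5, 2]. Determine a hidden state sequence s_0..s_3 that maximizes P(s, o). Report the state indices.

t=0: δ = [3.000e-02, 2.000e-02, 6.000e-02, 1.000e-02, 4.000e-02]  (obs o_0=0)
t=1: δ = [4.800e-03, 1.600e-03, 5.400e-03, 3.000e-03, 8.000e-04]  ψ = [2, 4, 2, 0, 1]  (obs o_1=5)
t=2: δ = [4.320e-04, 1.920e-04, 4.860e-04, 4.800e-04, 6.400e-05]  ψ = [2, 0, 2, 0, 1]  (obs o_2=5)
t=3: δ = [1.944e-05, 2.592e-05, 2.916e-05, 4.320e-05, 1.920e-05]  ψ = [2, 0, 2, 0, 3]  (obs o_3=2)
backtrack: best end state = 3; path = [2, 2, 0, 3]

path = [2, 2, 0, 3]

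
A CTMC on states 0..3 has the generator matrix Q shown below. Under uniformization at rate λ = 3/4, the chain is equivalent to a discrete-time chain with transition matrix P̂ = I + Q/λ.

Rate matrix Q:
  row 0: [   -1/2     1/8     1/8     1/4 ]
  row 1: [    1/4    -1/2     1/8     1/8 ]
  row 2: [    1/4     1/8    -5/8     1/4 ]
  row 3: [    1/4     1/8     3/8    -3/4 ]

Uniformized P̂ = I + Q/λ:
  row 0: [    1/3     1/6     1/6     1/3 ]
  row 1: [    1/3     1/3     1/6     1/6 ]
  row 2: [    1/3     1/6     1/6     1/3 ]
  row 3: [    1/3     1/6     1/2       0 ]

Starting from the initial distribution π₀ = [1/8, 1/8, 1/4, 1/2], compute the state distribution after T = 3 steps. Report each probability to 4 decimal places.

π = [0.3333, 0.1997, 0.2512, 0.2159]

t=0: π = [0.1250, 0.1250, 0.2500, 0.5000]
t=1: π = [0.3333, 0.1875, 0.3333, 0.1458]
t=2: π = [0.3333, 0.1979, 0.2153, 0.2535]
t=3: π = [0.3333, 0.1997, 0.2512, 0.2159]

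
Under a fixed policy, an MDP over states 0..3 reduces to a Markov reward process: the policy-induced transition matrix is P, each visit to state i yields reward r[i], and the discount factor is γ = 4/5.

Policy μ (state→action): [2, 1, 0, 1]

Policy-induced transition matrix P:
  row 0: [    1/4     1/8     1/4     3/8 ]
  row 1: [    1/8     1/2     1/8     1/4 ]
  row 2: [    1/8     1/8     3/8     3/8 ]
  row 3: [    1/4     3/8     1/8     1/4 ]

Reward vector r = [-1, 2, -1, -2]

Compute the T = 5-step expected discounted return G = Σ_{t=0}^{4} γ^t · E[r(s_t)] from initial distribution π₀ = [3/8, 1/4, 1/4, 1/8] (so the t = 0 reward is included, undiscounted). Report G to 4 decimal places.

t=0: π = [0.3750, 0.2500, 0.2500, 0.1250], E[r] = -0.3750, γ^t·E[r] = -0.375000, running G = -0.375000
t=1: π = [0.1875, 0.2500, 0.2344, 0.3281], E[r] = -0.5781, γ^t·E[r] = -0.462500, running G = -0.837500
t=2: π = [0.1895, 0.3008, 0.2070, 0.3027], E[r] = -0.4004, γ^t·E[r] = -0.256250, running G = -1.093750
t=3: π = [0.1865, 0.3135, 0.2004, 0.2996], E[r] = -0.3591, γ^t·E[r] = -0.183875, running G = -1.277625
t=4: π = [0.1858, 0.3174, 0.1984, 0.2984], E[r] = -0.3460, γ^t·E[r] = -0.141738, running G = -1.419363

G = -1.4194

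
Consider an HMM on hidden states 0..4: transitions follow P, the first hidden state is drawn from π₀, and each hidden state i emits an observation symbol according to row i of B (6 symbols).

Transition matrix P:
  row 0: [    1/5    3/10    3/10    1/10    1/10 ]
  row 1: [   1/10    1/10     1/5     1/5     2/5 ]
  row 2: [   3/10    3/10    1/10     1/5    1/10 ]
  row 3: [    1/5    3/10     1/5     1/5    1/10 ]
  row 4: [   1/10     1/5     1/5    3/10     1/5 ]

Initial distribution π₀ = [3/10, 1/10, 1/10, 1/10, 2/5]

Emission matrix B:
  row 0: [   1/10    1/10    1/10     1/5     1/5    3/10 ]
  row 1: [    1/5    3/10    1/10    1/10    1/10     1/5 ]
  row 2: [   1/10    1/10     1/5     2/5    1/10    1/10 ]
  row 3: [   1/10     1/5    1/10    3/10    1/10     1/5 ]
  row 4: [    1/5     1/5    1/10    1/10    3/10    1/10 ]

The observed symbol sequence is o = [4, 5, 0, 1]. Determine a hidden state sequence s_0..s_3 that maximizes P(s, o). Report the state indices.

t=0: δ = [6.000e-02, 1.000e-02, 1.000e-02, 1.000e-02, 1.200e-01]  (obs o_0=4)
t=1: δ = [3.600e-03, 4.800e-03, 2.400e-03, 7.200e-03, 2.400e-03]  ψ = [0, 4, 4, 4, 4]  (obs o_1=5)
t=2: δ = [1.440e-04, 4.320e-04, 1.440e-04, 1.440e-04, 3.840e-04]  ψ = [3, 3, 3, 3, 1]  (obs o_2=0)
t=3: δ = [4.320e-06, 2.304e-05, 8.640e-06, 2.304e-05, 3.456e-05]  ψ = [1, 4, 1, 4, 1]  (obs o_3=1)
backtrack: best end state = 4; path = [4, 3, 1, 4]

path = [4, 3, 1, 4]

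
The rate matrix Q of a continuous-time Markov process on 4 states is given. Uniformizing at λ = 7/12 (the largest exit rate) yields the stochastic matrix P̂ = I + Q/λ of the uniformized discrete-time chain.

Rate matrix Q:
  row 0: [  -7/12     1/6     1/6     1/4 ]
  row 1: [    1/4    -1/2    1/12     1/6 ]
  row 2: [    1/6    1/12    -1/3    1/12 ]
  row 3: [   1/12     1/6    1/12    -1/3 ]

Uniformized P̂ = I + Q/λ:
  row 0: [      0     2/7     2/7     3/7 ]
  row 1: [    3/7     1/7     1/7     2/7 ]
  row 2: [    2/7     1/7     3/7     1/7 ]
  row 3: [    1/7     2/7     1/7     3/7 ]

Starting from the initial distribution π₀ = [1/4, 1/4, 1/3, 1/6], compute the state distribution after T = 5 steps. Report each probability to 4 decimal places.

π = [0.2103, 0.2196, 0.2423, 0.3278]

t=0: π = [0.2500, 0.2500, 0.3333, 0.1667]
t=1: π = [0.2262, 0.2024, 0.2738, 0.2976]
t=2: π = [0.2075, 0.2177, 0.2534, 0.3214]
t=3: π = [0.2116, 0.2184, 0.2449, 0.3251]
t=4: π = [0.2100, 0.2195, 0.2431, 0.3274]
t=5: π = [0.2103, 0.2196, 0.2423, 0.3278]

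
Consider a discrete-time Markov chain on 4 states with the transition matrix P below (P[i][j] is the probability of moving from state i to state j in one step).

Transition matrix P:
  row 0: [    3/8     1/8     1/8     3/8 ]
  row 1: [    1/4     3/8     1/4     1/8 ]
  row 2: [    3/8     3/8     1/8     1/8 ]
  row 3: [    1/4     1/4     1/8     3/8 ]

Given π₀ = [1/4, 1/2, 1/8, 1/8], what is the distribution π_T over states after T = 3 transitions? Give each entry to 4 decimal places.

π = [0.3091, 0.2656, 0.1592, 0.2661]

t=0: π = [0.2500, 0.5000, 0.1250, 0.1250]
t=1: π = [0.2969, 0.2969, 0.1875, 0.2188]
t=2: π = [0.3105, 0.2734, 0.1621, 0.2539]
t=3: π = [0.3091, 0.2656, 0.1592, 0.2661]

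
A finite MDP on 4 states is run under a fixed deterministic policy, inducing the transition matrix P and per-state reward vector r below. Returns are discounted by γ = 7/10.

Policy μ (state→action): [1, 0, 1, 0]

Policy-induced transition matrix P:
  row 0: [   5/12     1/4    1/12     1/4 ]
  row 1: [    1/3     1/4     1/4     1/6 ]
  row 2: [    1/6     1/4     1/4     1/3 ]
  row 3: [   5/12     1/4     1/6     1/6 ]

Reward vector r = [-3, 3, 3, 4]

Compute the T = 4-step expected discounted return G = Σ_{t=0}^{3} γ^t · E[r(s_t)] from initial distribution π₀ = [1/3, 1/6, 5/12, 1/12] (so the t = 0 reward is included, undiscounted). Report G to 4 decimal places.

t=0: π = [0.3333, 0.1667, 0.4167, 0.0833], E[r] = 1.0833, γ^t·E[r] = 1.083333, running G = 1.083333
t=1: π = [0.2986, 0.2500, 0.1875, 0.2639], E[r] = 1.4722, γ^t·E[r] = 1.030556, running G = 2.113889
t=2: π = [0.3490, 0.2500, 0.1782, 0.2228], E[r] = 1.1291, γ^t·E[r] = 0.553235, running G = 2.667124
t=3: π = [0.3513, 0.2500, 0.1733, 0.2255], E[r] = 1.1178, γ^t·E[r] = 0.383410, running G = 3.050534

G = 3.0505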